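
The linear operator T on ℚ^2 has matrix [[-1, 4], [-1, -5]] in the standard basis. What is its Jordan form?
The characteristic polynomial is det(xI - A) = (x + 3)^2, so the eigenvalues are -3 (algebraic multiplicity 2).

For λ = -3: rank(A + 3I) = 1, rank((A + 3I)^2) = 0. The eigenspace has dimension 2 - 1 = 1, so there is 1 Jordan block; the rank sequence gives block sizes [2].

Assembling the blocks gives the Jordan form J above.

J = [[-3, 1], [0, -3]]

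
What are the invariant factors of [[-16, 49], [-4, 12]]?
(x + 2)^2

The Jordan structure of A has elementary divisors (x + 2)^2. Arranging the block sizes at each eigenvalue in decreasing order and taking row products gives the invariant factors.

Invariant factors (smallest first, each dividing the next): (x + 2)^2.

Check: the last factor (x + 2)^2 is the minimal polynomial, and the product (x + 2)^2 is the characteristic polynomial.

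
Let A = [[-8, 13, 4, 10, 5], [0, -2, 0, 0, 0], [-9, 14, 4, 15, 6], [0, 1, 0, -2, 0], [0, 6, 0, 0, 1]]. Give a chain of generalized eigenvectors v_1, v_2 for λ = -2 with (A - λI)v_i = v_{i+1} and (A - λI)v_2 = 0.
We seek v_1 ∈ ker((A + 2I)^2) \ ker(A + 2I), then set v_{i+1} = (A + 2I) v_i.

One such chain is v_1 = [[0, 1, 0, 0, -2]]^T, v_2 = [[3, 0, 2, 1, 0]]^T. Check: (A + 2I) v_2 = [[0, 0, 0, 0, 0]]^T = 0.

v_1 = [[0, 1, 0, 0, -2]]^T, v_2 = [[3, 0, 2, 1, 0]]^T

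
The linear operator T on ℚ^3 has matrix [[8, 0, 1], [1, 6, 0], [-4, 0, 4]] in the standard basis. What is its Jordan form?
The characteristic polynomial is det(xI - A) = (x - 6)^3, so the eigenvalues are 6 (algebraic multiplicity 3).

For λ = 6: rank(A - 6I) = 2, rank((A - 6I)^2) = 1, rank((A - 6I)^3) = 0. The eigenspace has dimension 3 - 2 = 1, so there is 1 Jordan block; the rank sequence gives block sizes [3].

Assembling the blocks gives the Jordan form J above.

J = [[6, 1, 0], [0, 6, 1], [0, 0, 6]]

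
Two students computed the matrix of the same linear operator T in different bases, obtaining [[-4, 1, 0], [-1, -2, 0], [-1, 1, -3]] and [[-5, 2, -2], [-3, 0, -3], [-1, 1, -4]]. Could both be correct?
Two matrices over a field are similar if and only if they have the same invariant factors.

Both A and B have characteristic polynomial (x + 3)^3 and minimal polynomial (x + 3)^2. Computing further, both have invariant factors x + 3, (x + 3)^2. Hence A and B are similar.

Yes.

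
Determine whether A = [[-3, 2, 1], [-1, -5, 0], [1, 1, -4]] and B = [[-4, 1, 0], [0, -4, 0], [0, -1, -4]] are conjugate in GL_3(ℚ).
Both have characteristic polynomial (x + 4)^3, but the minimal polynomial of A is (x + 4)^3 while the minimal polynomial of B is (x + 4)^2. The minimal polynomial is a similarity invariant, so A and B are not similar.

No.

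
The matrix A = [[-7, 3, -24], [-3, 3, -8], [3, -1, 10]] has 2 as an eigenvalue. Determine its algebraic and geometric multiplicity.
The characteristic polynomial is (x - 2)^3, so the factor x - 2 appears with exponent 3: the algebraic multiplicity is 3.

rank(A - 2I) = 1, so the eigenspace has dimension 3 - 1 = 2: the geometric multiplicity is 2.

Since 2 < 3, A is not diagonalizable.

algebraic multiplicity 3, geometric multiplicity 2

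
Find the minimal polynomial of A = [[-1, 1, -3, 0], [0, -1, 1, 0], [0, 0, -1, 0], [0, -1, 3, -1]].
The characteristic polynomial factors as (x + 1)^4. The minimal polynomial is ∏(x - λ)^{k_λ} where k_λ is the size of the largest Jordan block at λ.

For λ = -1: rank(A + I) = 2, and the largest Jordan block has size 3 (the smallest k with rank((A + I)^k) = rank((A + I)^(k+1))).

So m_A(x) = (x + 1)^3.

m_A(x) = (x + 1)^3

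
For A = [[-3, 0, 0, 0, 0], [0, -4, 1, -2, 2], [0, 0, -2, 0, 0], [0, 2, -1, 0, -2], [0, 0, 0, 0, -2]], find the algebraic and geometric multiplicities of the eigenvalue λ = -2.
The characteristic polynomial is (x + 2)^4(x + 3), so the factor x + 2 appears with exponent 4: the algebraic multiplicity is 4.

rank(A + 2I) = 2, so the eigenspace has dimension 5 - 2 = 3: the geometric multiplicity is 3.

Since 3 < 4, A is not diagonalizable.

algebraic multiplicity 4, geometric multiplicity 3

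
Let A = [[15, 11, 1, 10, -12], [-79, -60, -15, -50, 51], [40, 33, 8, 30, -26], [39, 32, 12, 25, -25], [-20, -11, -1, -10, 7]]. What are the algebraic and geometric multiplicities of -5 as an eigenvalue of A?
The characteristic polynomial is (x - 5)^2(x + 5)^3, so the factor x + 5 appears with exponent 3: the algebraic multiplicity is 3.

rank(A + 5I) = 4, so the eigenspace has dimension 5 - 4 = 1: the geometric multiplicity is 1.

Since 1 < 3, A is not diagonalizable.

algebraic multiplicity 3, geometric multiplicity 1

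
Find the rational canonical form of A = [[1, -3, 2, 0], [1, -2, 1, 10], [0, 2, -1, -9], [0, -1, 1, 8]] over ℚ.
R = [[0, 0, 0, -18], [1, 0, 0, 21], [0, 1, 0, -3], [0, 0, 1, 6]]

The invariant factors of A (the non-unit diagonal entries of the Smith normal form of xI - A over ℚ[x]) are (x - 6)(x^3 + 3x - 3), each dividing the next. The characteristic polynomial is their product, (x - 6)(x^3 + 3x - 3).

The rational canonical form is the block-diagonal matrix of companion matrices C(f_i):
R = [[0, 0, 0, -18], [1, 0, 0, 21], [0, 1, 0, -3], [0, 0, 1, 6]].

Note the characteristic polynomial does not split into linear factors over ℚ, so A has no Jordan form over ℚ; the rational canonical form exists over any field.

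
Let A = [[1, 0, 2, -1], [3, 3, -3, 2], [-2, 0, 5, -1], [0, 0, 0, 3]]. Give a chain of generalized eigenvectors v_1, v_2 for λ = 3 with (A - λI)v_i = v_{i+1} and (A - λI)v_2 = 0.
We seek v_1 ∈ ker((A - 3I)^2) \ ker(A - 3I), then set v_{i+1} = (A - 3I) v_i.

One such chain is v_1 = [[1, -2, 2, 1]]^T, v_2 = [[1, -1, 1, 0]]^T. Check: (A - 3I) v_2 = [[0, 0, 0, 0]]^T = 0.

v_1 = [[1, -2, 2, 1]]^T, v_2 = [[1, -1, 1, 0]]^T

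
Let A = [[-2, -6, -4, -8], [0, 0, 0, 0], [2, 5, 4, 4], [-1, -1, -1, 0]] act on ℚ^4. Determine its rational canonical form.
The invariant factors of A (the non-unit diagonal entries of the Smith normal form of xI - A over ℚ[x]) are x - 2, x(x - 2)(x + 2), each dividing the next. The characteristic polynomial is their product, x(x - 2)^2(x + 2).

The rational canonical form is the block-diagonal matrix of companion matrices C(f_i):
R = [[2, 0, 0, 0], [0, 0, 0, 0], [0, 1, 0, 4], [0, 0, 1, 0]].

R = [[2, 0, 0, 0], [0, 0, 0, 0], [0, 1, 0, 4], [0, 0, 1, 0]]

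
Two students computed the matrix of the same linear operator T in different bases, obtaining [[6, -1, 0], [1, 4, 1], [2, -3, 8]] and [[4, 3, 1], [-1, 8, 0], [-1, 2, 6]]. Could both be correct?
Two matrices over a field are similar if and only if they have the same invariant factors.

Both A and B have characteristic polynomial (x - 6)^3 and minimal polynomial (x - 6)^3. Computing further, both have invariant factors (x - 6)^3. Hence A and B are similar.

Yes.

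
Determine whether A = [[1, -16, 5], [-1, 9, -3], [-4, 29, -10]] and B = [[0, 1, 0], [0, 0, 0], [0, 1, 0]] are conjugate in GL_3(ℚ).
Both have characteristic polynomial x^3, but the minimal polynomial of A is x^3 while the minimal polynomial of B is x^2. The minimal polynomial is a similarity invariant, so A and B are not similar.

No.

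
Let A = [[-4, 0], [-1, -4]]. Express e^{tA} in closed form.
A has Jordan form J = [[-4, 1], [0, -4]] with A = PJP^{-1}, so e^{tA} = P e^{tJ} P^{-1}.

For a Jordan block J_k(λ), e^{tJ_k(λ)} = e^{λt} · (I + tN + t^2 N^2/2! + ... + t^{k-1} N^{k-1}/(k-1)!) where N is the nilpotent superdiagonal part.

Assembling the blocks and conjugating back gives the entries of e^{tA} as shown above.

e^{tA} = [[e^{-4*t}, 0], [-t*e^{-4*t}, e^{-4*t}]]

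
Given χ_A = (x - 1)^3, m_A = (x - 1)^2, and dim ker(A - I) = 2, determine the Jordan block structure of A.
Jordan blocks: (1, 2), (1, 1)

λ = 1: algebraic multiplicity 3 (exponent in χ_A), largest block size 2 (exponent in m_A), 2 blocks (geometric multiplicity). These force block sizes [2, 1].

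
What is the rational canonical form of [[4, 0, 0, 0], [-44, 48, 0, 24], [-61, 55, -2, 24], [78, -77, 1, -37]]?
The invariant factors of A (the non-unit diagonal entries of the Smith normal form of xI - A over ℚ[x]) are x - 4, (x - 4)(x - 3)(x - 2), each dividing the next. The characteristic polynomial is their product, (x - 4)^2(x - 3)(x - 2).

The rational canonical form is the block-diagonal matrix of companion matrices C(f_i):
R = [[4, 0, 0, 0], [0, 0, 0, 24], [0, 1, 0, -26], [0, 0, 1, 9]].

R = [[4, 0, 0, 0], [0, 0, 0, 24], [0, 1, 0, -26], [0, 0, 1, 9]]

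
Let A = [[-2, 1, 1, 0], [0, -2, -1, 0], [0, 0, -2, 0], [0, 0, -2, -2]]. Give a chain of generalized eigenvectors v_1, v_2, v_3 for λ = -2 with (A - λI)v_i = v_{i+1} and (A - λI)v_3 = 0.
v_1 = [[-2, 1, -1, -2]]^T, v_2 = [[0, 1, 0, 2]]^T, v_3 = [[1, 0, 0, 0]]^T

We seek v_1 ∈ ker((A + 2I)^3) \ ker((A + 2I)^2), then set v_{i+1} = (A + 2I) v_i.

One such chain is v_1 = [[-2, 1, -1, -2]]^T, v_2 = [[0, 1, 0, 2]]^T, v_3 = [[1, 0, 0, 0]]^T. Check: (A + 2I) v_3 = [[0, 0, 0, 0]]^T = 0.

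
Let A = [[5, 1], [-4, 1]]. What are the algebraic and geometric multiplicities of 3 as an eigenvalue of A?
algebraic multiplicity 2, geometric multiplicity 1

The characteristic polynomial is (x - 3)^2, so the factor x - 3 appears with exponent 2: the algebraic multiplicity is 2.

rank(A - 3I) = 1, so the eigenspace has dimension 2 - 1 = 1: the geometric multiplicity is 1.

Since 1 < 2, A is not diagonalizable.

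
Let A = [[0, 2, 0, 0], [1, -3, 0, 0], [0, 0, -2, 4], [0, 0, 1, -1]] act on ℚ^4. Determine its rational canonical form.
R = [[0, 2, 0, 0], [1, -3, 0, 0], [0, 0, 0, 2], [0, 0, 1, -3]]

The invariant factors of A (the non-unit diagonal entries of the Smith normal form of xI - A over ℚ[x]) are x^2 + 3x - 2, x^2 + 3x - 2, each dividing the next. The characteristic polynomial is their product, (x^2 + 3x - 2)^2.

The rational canonical form is the block-diagonal matrix of companion matrices C(f_i):
R = [[0, 2, 0, 0], [1, -3, 0, 0], [0, 0, 0, 2], [0, 0, 1, -3]].

Note the characteristic polynomial does not split into linear factors over ℚ, so A has no Jordan form over ℚ; the rational canonical form exists over any field.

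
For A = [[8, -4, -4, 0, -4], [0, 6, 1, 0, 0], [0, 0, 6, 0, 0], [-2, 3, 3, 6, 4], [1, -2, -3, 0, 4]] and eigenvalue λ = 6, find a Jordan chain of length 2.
We seek v_1 ∈ ker((A - 6I)^2) \ ker(A - 6I), then set v_{i+1} = (A - 6I) v_i.

One such chain is v_1 = [[1, 0, 0, 0, 0]]^T, v_2 = [[2, 0, 0, -2, 1]]^T. Check: (A - 6I) v_2 = [[0, 0, 0, 0, 0]]^T = 0.

v_1 = [[1, 0, 0, 0, 0]]^T, v_2 = [[2, 0, 0, -2, 1]]^T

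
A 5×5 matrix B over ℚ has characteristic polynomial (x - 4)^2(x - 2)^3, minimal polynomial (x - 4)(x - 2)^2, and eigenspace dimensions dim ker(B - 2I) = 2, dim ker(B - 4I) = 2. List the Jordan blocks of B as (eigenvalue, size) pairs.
Jordan blocks: (2, 2), (2, 1), (4, 1), (4, 1)

λ = 2: algebraic multiplicity 3 (exponent in χ_B), largest block size 2 (exponent in m_B), 2 blocks (geometric multiplicity). These force block sizes [2, 1].
λ = 4: algebraic multiplicity 2 (exponent in χ_B), largest block size 1 (exponent in m_B), 2 blocks (geometric multiplicity). These force block sizes [1, 1].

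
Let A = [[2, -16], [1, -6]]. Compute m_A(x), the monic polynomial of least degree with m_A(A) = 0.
m_A(x) = (x + 2)^2

The characteristic polynomial factors as (x + 2)^2. The minimal polynomial is ∏(x - λ)^{k_λ} where k_λ is the size of the largest Jordan block at λ.

For λ = -2: rank(A + 2I) = 1, and the largest Jordan block has size 2 (the smallest k with rank((A + 2I)^k) = rank((A + 2I)^(k+1))).

So m_A(x) = (x + 2)^2.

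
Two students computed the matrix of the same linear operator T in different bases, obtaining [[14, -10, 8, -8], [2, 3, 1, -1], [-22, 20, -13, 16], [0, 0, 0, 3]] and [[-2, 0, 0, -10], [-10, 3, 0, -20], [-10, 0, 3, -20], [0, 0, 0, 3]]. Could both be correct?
Both have characteristic polynomial (x - 3)^3(x + 2), but the minimal polynomial of A is (x - 3)^2(x + 2) while the minimal polynomial of B is (x - 3)(x + 2). The minimal polynomial is a similarity invariant, so A and B are not similar.

No.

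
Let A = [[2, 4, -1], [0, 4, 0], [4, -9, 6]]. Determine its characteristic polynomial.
xI - A = [[x - 2, -4, 1], [0, x - 4, 0], [-4, 9, x - 6]].

Expanding det(xI - A) along the first row:
det(xI - A) = + (x - 2)·det([[x - 4, 0], [9, x - 6]]) - (-4)·det([[0, 0], [-4, x - 6]]) + (1)·det([[0, x - 4], [-4, 9]]).

Evaluating gives χ_A(x) = x^3 - 12x^2 + 48x - 64 = (x - 4)^3.

χ_A(x) = (x - 4)^3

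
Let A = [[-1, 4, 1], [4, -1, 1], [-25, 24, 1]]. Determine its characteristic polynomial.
χ_A(x) = (x - 2)^2(x + 5)

xI - A = [[x + 1, -4, -1], [-4, x + 1, -1], [25, -24, x - 1]].

Expanding det(xI - A) along the first row:
det(xI - A) = + (x + 1)·det([[x + 1, -1], [-24, x - 1]]) - (-4)·det([[-4, -1], [25, x - 1]]) + (-1)·det([[-4, x + 1], [25, -24]]).

Evaluating gives χ_A(x) = x^3 + x^2 - 16x + 20 = (x - 2)^2(x + 5).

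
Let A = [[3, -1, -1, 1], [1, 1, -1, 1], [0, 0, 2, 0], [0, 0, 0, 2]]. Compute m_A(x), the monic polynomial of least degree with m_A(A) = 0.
The characteristic polynomial factors as (x - 2)^4. The minimal polynomial is ∏(x - λ)^{k_λ} where k_λ is the size of the largest Jordan block at λ.

For λ = 2: rank(A - 2I) = 1, and the largest Jordan block has size 2 (the smallest k with rank((A - 2I)^k) = rank((A - 2I)^(k+1))).

So m_A(x) = (x - 2)^2.

m_A(x) = (x - 2)^2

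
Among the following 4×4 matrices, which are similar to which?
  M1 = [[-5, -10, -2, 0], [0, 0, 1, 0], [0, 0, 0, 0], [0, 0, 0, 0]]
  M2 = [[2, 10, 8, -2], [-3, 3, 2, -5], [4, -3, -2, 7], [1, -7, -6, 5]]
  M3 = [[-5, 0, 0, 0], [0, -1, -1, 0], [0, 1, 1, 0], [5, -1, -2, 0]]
Characteristic polynomials: χ_{M1} = x^3(x + 5), χ_{M2} = (x - 2)^4, χ_{M3} = x^3(x + 5).

{M1}: invariant factors x, x^2(x + 5).

{M2}: invariant factors (x - 2)^2, (x - 2)^2.

{M3}: invariant factors x^3(x + 5).

Matrices are similar if and only if their invariant-factor lists agree; the partition into similarity classes is {M1}, {M2}, {M3}.

3 classes: {M1}, {M2}, {M3}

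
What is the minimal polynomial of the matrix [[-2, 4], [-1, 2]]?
m_A(x) = x^2

The characteristic polynomial factors as x^2. The minimal polynomial is ∏(x - λ)^{k_λ} where k_λ is the size of the largest Jordan block at λ.

For λ = 0: rank(A) = 1, and the largest Jordan block has size 2 (the smallest k with rank(A^k) = rank(A^(k+1))).

So m_A(x) = x^2.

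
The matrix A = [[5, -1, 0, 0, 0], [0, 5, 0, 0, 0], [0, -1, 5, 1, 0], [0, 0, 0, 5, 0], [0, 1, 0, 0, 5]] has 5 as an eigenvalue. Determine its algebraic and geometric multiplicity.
The characteristic polynomial is (x - 5)^5, so the factor x - 5 appears with exponent 5: the algebraic multiplicity is 5.

rank(A - 5I) = 2, so the eigenspace has dimension 5 - 2 = 3: the geometric multiplicity is 3.

Since 3 < 5, A is not diagonalizable.

algebraic multiplicity 5, geometric multiplicity 3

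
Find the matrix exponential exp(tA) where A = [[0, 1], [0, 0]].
e^{tA} = [[1, t], [0, 1]]

A has Jordan form J = [[0, 1], [0, 0]] with A = PJP^{-1}, so e^{tA} = P e^{tJ} P^{-1}.

For a Jordan block J_k(λ), e^{tJ_k(λ)} = e^{λt} · (I + tN + t^2 N^2/2! + ... + t^{k-1} N^{k-1}/(k-1)!) where N is the nilpotent superdiagonal part.

Assembling the blocks and conjugating back gives the entries of e^{tA} as shown above.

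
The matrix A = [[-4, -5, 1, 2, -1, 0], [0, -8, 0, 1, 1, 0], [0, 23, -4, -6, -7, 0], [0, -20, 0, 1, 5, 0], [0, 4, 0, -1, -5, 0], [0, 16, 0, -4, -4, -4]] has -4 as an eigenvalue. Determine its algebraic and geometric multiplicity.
The characteristic polynomial is (x + 4)^6, so the factor x + 4 appears with exponent 6: the algebraic multiplicity is 6.

rank(A + 4I) = 3, so the eigenspace has dimension 6 - 3 = 3: the geometric multiplicity is 3.

Since 3 < 6, A is not diagonalizable.

algebraic multiplicity 6, geometric multiplicity 3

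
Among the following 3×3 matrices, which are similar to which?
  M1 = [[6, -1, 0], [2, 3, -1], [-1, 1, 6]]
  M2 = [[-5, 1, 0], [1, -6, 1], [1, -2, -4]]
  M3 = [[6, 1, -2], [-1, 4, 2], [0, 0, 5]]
3 classes: {M1}, {M2}, {M3}

Characteristic polynomials: χ_{M1} = (x - 5)^3, χ_{M2} = (x + 5)^3, χ_{M3} = (x - 5)^3.

{M1}: invariant factors (x - 5)^3.

{M2}: invariant factors (x + 5)^3.

{M3}: invariant factors x - 5, (x - 5)^2.

Matrices are similar if and only if their invariant-factor lists agree; the partition into similarity classes is {M1}, {M2}, {M3}.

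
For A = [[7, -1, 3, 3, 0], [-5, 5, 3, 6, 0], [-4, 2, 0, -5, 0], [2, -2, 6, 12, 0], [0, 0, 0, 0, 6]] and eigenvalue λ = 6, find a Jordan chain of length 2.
We seek v_1 ∈ ker((A - 6I)^2) \ ker(A - 6I), then set v_{i+1} = (A - 6I) v_i.

One such chain is v_1 = [[1, 1, -3, 3, 0]]^T, v_2 = [[0, 3, 1, 0, 0]]^T. Check: (A - 6I) v_2 = [[0, 0, 0, 0, 0]]^T = 0.

v_1 = [[1, 1, -3, 3, 0]]^T, v_2 = [[0, 3, 1, 0, 0]]^T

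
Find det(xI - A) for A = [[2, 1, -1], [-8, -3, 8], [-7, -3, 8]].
χ_A(x) = (x - 5)(x - 1)^2

xI - A = [[x - 2, -1, 1], [8, x + 3, -8], [7, 3, x - 8]].

Expanding det(xI - A) along the first row:
det(xI - A) = + (x - 2)·det([[x + 3, -8], [3, x - 8]]) - (-1)·det([[8, -8], [7, x - 8]]) + (1)·det([[8, x + 3], [7, 3]]).

Evaluating gives χ_A(x) = x^3 - 7x^2 + 11x - 5 = (x - 5)(x - 1)^2.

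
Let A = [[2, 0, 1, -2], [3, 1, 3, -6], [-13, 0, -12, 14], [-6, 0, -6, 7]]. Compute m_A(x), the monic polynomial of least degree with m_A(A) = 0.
m_A(x) = (x - 1)^2(x + 5)

The characteristic polynomial factors as (x - 1)^3(x + 5). The minimal polynomial is ∏(x - λ)^{k_λ} where k_λ is the size of the largest Jordan block at λ.

For λ = -5: rank(A + 5I) = 3, and the largest Jordan block has size 1 (the smallest k with rank((A + 5I)^k) = rank((A + 5I)^(k+1))).
For λ = 1: rank(A - I) = 2, and the largest Jordan block has size 2 (the smallest k with rank((A - I)^k) = rank((A - I)^(k+1))).

So m_A(x) = (x - 1)^2(x + 5).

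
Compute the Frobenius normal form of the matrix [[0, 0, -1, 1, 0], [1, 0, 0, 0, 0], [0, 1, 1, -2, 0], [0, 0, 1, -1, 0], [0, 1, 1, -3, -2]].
The invariant factors of A (the non-unit diagonal entries of the Smith normal form of xI - A over ℚ[x]) are x(x + 2)(x^3 + x + 1), each dividing the next. The characteristic polynomial is their product, x(x + 2)(x^3 + x + 1).

The rational canonical form is the block-diagonal matrix of companion matrices C(f_i):
R = [[0, 0, 0, 0, 0], [1, 0, 0, 0, -2], [0, 1, 0, 0, -3], [0, 0, 1, 0, -1], [0, 0, 0, 1, -2]].

Note the characteristic polynomial does not split into linear factors over ℚ, so A has no Jordan form over ℚ; the rational canonical form exists over any field.

R = [[0, 0, 0, 0, 0], [1, 0, 0, 0, -2], [0, 1, 0, 0, -3], [0, 0, 1, 0, -1], [0, 0, 0, 1, -2]]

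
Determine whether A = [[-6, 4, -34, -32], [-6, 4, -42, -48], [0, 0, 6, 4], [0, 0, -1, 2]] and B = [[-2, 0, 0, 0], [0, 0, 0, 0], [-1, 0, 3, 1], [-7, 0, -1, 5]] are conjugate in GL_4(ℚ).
Yes.

Two matrices over a field are similar if and only if they have the same invariant factors.

Both A and B have characteristic polynomial x(x - 4)^2(x + 2) and minimal polynomial x(x - 4)^2(x + 2). Computing further, both have invariant factors x(x - 4)^2(x + 2). Hence A and B are similar.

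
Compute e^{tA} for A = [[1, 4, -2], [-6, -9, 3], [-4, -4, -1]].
A has Jordan form J = [[-3, 1, 0], [0, -3, 0], [0, 0, -3]] with A = PJP^{-1}, so e^{tA} = P e^{tJ} P^{-1}.

For a Jordan block J_k(λ), e^{tJ_k(λ)} = e^{λt} · (I + tN + t^2 N^2/2! + ... + t^{k-1} N^{k-1}/(k-1)!) where N is the nilpotent superdiagonal part.

Assembling the blocks and conjugating back gives the entries of e^{tA} as shown above.

e^{tA} = [[(4*t + 1)*e^{-3*t}, 4*t*e^{-3*t}, -2*t*e^{-3*t}], [-6*t*e^{-3*t}, (1 - 6*t)*e^{-3*t}, 3*t*e^{-3*t}], [-4*t*e^{-3*t}, -4*t*e^{-3*t}, (2*t + 1)*e^{-3*t}]]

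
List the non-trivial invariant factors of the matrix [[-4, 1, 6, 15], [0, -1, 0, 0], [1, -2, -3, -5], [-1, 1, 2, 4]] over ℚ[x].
(x + 1)^2, (x + 1)^2

The Jordan structure of A has elementary divisors (x + 1)^2, (x + 1)^2. Arranging the block sizes at each eigenvalue in decreasing order and taking row products gives the invariant factors.

Invariant factors (smallest first, each dividing the next): (x + 1)^2, (x + 1)^2.

Check: the last factor (x + 1)^2 is the minimal polynomial, and the product (x + 1)^4 is the characteristic polynomial.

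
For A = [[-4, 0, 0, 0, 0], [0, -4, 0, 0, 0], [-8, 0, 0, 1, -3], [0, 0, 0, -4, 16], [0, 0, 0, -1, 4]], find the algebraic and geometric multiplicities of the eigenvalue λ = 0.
algebraic multiplicity 3, geometric multiplicity 1

The characteristic polynomial is x^3(x + 4)^2, so the factor x appears with exponent 3: the algebraic multiplicity is 3.

rank(A) = 4, so the eigenspace has dimension 5 - 4 = 1: the geometric multiplicity is 1.

Since 1 < 3, A is not diagonalizable.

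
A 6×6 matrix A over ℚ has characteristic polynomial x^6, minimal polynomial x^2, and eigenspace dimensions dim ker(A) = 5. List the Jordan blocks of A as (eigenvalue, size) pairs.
λ = 0: algebraic multiplicity 6 (exponent in χ_A), largest block size 2 (exponent in m_A), 5 blocks (geometric multiplicity). These force block sizes [2, 1, 1, 1, 1].

Jordan blocks: (0, 2), (0, 1), (0, 1), (0, 1), (0, 1)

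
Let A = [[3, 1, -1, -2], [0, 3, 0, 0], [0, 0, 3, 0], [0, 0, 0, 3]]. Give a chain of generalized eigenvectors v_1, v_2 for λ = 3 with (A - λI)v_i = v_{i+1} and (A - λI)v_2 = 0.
We seek v_1 ∈ ker((A - 3I)^2) \ ker(A - 3I), then set v_{i+1} = (A - 3I) v_i.

One such chain is v_1 = [[2, -1, -2, 0]]^T, v_2 = [[1, 0, 0, 0]]^T. Check: (A - 3I) v_2 = [[0, 0, 0, 0]]^T = 0.

v_1 = [[2, -1, -2, 0]]^T, v_2 = [[1, 0, 0, 0]]^T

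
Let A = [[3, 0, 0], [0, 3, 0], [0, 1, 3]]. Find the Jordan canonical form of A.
The characteristic polynomial is det(xI - A) = (x - 3)^3, so the eigenvalues are 3 (algebraic multiplicity 3).

For λ = 3: rank(A - 3I) = 1, rank((A - 3I)^2) = 0. The eigenspace has dimension 3 - 1 = 2, so there are 2 Jordan blocks; the rank sequence gives block sizes [2, 1].

Assembling the blocks gives the Jordan form J above.

J = [[3, 1, 0], [0, 3, 0], [0, 0, 3]]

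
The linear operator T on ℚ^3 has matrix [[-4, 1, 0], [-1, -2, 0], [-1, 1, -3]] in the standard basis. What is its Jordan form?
J = [[-3, 1, 0], [0, -3, 0], [0, 0, -3]]

The characteristic polynomial is det(xI - A) = (x + 3)^3, so the eigenvalues are -3 (algebraic multiplicity 3).

For λ = -3: rank(A + 3I) = 1, rank((A + 3I)^2) = 0. The eigenspace has dimension 3 - 1 = 2, so there are 2 Jordan blocks; the rank sequence gives block sizes [2, 1].

Assembling the blocks gives the Jordan form J above.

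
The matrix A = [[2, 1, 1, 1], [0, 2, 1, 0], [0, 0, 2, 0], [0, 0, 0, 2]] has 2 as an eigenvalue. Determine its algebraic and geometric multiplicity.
The characteristic polynomial is (x - 2)^4, so the factor x - 2 appears with exponent 4: the algebraic multiplicity is 4.

rank(A - 2I) = 2, so the eigenspace has dimension 4 - 2 = 2: the geometric multiplicity is 2.

Since 2 < 4, A is not diagonalizable.

algebraic multiplicity 4, geometric multiplicity 2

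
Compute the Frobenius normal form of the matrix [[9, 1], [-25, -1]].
The invariant factors of A (the non-unit diagonal entries of the Smith normal form of xI - A over ℚ[x]) are (x - 4)^2, each dividing the next. The characteristic polynomial is their product, (x - 4)^2.

The rational canonical form is the block-diagonal matrix of companion matrices C(f_i):
R = [[0, -16], [1, 8]].

R = [[0, -16], [1, 8]]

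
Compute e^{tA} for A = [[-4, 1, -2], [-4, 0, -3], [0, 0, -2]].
e^{tA} = [[(1 - 2*t)*e^{-2*t}, t*e^{-2*t}, t*(t - 4)*e^{-2*t}/2], [-4*t*e^{-2*t}, (2*t + 1)*e^{-2*t}, t*(t - 3)*e^{-2*t}], [0, 0, e^{-2*t}]]

A has Jordan form J = [[-2, 1, 0], [0, -2, 1], [0, 0, -2]] with A = PJP^{-1}, so e^{tA} = P e^{tJ} P^{-1}.

For a Jordan block J_k(λ), e^{tJ_k(λ)} = e^{λt} · (I + tN + t^2 N^2/2! + ... + t^{k-1} N^{k-1}/(k-1)!) where N is the nilpotent superdiagonal part.

Assembling the blocks and conjugating back gives the entries of e^{tA} as shown above.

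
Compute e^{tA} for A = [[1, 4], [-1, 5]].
e^{tA} = [[(1 - 2*t)*e^{3*t}, 4*t*e^{3*t}], [-t*e^{3*t}, (2*t + 1)*e^{3*t}]]

A has Jordan form J = [[3, 1], [0, 3]] with A = PJP^{-1}, so e^{tA} = P e^{tJ} P^{-1}.

For a Jordan block J_k(λ), e^{tJ_k(λ)} = e^{λt} · (I + tN + t^2 N^2/2! + ... + t^{k-1} N^{k-1}/(k-1)!) where N is the nilpotent superdiagonal part.

Assembling the blocks and conjugating back gives the entries of e^{tA} as shown above.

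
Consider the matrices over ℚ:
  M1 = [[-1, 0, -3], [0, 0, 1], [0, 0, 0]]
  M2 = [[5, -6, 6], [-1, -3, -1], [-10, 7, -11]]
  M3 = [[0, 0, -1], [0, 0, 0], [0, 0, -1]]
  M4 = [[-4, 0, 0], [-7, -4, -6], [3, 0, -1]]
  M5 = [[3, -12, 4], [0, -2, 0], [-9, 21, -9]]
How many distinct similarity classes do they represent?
4 classes: {M1}, {M2, M4}, {M3}, {M5}

Characteristic polynomials: χ_{M1} = x^2(x + 1), χ_{M2} = (x + 1)(x + 4)^2, χ_{M3} = x^2(x + 1), χ_{M4} = (x + 1)(x + 4)^2, χ_{M5} = (x + 2)(x + 3)^2.

{M1}: invariant factors x^2(x + 1).

{M2, M4}: invariant factors (x + 1)(x + 4)^2.

{M3}: invariant factors x, x(x + 1).

{M5}: invariant factors (x + 2)(x + 3)^2.

Matrices are similar if and only if their invariant-factor lists agree; the partition into similarity classes is {M1}, {M2, M4}, {M3}, {M5}.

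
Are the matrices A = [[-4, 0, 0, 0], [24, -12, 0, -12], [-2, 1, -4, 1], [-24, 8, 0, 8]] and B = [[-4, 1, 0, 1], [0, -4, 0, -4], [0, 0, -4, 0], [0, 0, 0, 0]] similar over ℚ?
Two matrices over a field are similar if and only if they have the same invariant factors.

Both A and B have characteristic polynomial x(x + 4)^3 and minimal polynomial x(x + 4)^2. Computing further, both have invariant factors x + 4, x(x + 4)^2. Hence A and B are similar.

Yes.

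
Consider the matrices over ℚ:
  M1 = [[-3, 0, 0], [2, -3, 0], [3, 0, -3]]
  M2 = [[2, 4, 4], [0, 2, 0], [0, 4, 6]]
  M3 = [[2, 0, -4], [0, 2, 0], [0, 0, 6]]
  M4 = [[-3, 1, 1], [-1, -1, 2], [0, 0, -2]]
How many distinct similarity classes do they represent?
Characteristic polynomials: χ_{M1} = (x + 3)^3, χ_{M2} = (x - 6)(x - 2)^2, χ_{M3} = (x - 6)(x - 2)^2, χ_{M4} = (x + 2)^3.

{M1}: invariant factors x + 3, (x + 3)^2.

{M2, M3}: invariant factors x - 2, (x - 6)(x - 2).

{M4}: invariant factors (x + 2)^3.

Matrices are similar if and only if their invariant-factor lists agree; the partition into similarity classes is {M1}, {M2, M3}, {M4}.

3 classes: {M1}, {M2, M3}, {M4}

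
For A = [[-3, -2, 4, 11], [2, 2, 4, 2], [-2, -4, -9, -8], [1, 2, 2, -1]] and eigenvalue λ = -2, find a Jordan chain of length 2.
We seek v_1 ∈ ker((A + 2I)^2) \ ker(A + 2I), then set v_{i+1} = (A + 2I) v_i.

One such chain is v_1 = [[1, 0, 0, 0]]^T, v_2 = [[-1, 2, -2, 1]]^T. Check: (A + 2I) v_2 = [[0, 0, 0, 0]]^T = 0.

v_1 = [[1, 0, 0, 0]]^T, v_2 = [[-1, 2, -2, 1]]^T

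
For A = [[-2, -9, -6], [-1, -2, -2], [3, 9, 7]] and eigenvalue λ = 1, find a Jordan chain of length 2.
We seek v_1 ∈ ker((A - I)^2) \ ker(A - I), then set v_{i+1} = (A - I) v_i.

One such chain is v_1 = [[0, 1, -2]]^T, v_2 = [[3, 1, -3]]^T. Check: (A - I) v_2 = [[0, 0, 0]]^T = 0.

v_1 = [[0, 1, -2]]^T, v_2 = [[3, 1, -3]]^T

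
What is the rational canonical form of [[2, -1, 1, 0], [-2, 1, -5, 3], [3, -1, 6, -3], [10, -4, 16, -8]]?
R = [[0, 0, 0, 2], [1, 0, 0, -4], [0, 1, 0, 2], [0, 0, 1, 1]]

The invariant factors of A (the non-unit diagonal entries of the Smith normal form of xI - A over ℚ[x]) are (x - 1)(x^3 - 2x + 2), each dividing the next. The characteristic polynomial is their product, (x - 1)(x^3 - 2x + 2).

The rational canonical form is the block-diagonal matrix of companion matrices C(f_i):
R = [[0, 0, 0, 2], [1, 0, 0, -4], [0, 1, 0, 2], [0, 0, 1, 1]].

Note the characteristic polynomial does not split into linear factors over ℚ, so A has no Jordan form over ℚ; the rational canonical form exists over any field.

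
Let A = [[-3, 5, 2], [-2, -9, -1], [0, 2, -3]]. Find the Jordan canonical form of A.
J = [[-5, 1, 0], [0, -5, 1], [0, 0, -5]]

The characteristic polynomial is det(xI - A) = (x + 5)^3, so the eigenvalues are -5 (algebraic multiplicity 3).

For λ = -5: rank(A + 5I) = 2, rank((A + 5I)^2) = 1, rank((A + 5I)^3) = 0. The eigenspace has dimension 3 - 2 = 1, so there is 1 Jordan block; the rank sequence gives block sizes [3].

Assembling the blocks gives the Jordan form J above.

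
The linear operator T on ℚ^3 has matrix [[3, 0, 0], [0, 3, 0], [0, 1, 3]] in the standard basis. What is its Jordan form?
The characteristic polynomial is det(xI - A) = (x - 3)^3, so the eigenvalues are 3 (algebraic multiplicity 3).

For λ = 3: rank(A - 3I) = 1, rank((A - 3I)^2) = 0. The eigenspace has dimension 3 - 1 = 2, so there are 2 Jordan blocks; the rank sequence gives block sizes [2, 1].

Assembling the blocks gives the Jordan form J above.

J = [[3, 1, 0], [0, 3, 0], [0, 0, 3]]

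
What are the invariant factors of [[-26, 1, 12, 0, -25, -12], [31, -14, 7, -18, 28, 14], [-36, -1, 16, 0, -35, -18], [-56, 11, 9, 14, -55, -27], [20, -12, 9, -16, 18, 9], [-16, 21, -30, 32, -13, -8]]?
The Jordan structure of A has elementary divisors (x + 2)^3, (x + 2), (x - 4)^2. Arranging the block sizes at each eigenvalue in decreasing order and taking row products gives the invariant factors.

Invariant factors (smallest first, each dividing the next): x + 2, (x - 4)^2(x + 2)^3.

Check: the last factor (x - 4)^2(x + 2)^3 is the minimal polynomial, and the product (x - 4)^2(x + 2)^4 is the characteristic polynomial.

x + 2, (x - 4)^2(x + 2)^3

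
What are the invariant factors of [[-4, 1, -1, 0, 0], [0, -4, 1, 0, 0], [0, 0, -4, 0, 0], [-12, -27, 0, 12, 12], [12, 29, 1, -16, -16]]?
The Jordan structure of A has elementary divisors (x + 4)^3, (x + 4), x. Arranging the block sizes at each eigenvalue in decreasing order and taking row products gives the invariant factors.

Invariant factors (smallest first, each dividing the next): x + 4, x(x + 4)^3.

Check: the last factor x(x + 4)^3 is the minimal polynomial, and the product x(x + 4)^4 is the characteristic polynomial.

x + 4, x(x + 4)^3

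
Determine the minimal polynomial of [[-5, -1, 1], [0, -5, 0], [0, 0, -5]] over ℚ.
The characteristic polynomial factors as (x + 5)^3. The minimal polynomial is ∏(x - λ)^{k_λ} where k_λ is the size of the largest Jordan block at λ.

For λ = -5: rank(A + 5I) = 1, and the largest Jordan block has size 2 (the smallest k with rank((A + 5I)^k) = rank((A + 5I)^(k+1))).

So m_A(x) = (x + 5)^2.

m_A(x) = (x + 5)^2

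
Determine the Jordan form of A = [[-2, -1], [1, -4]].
The characteristic polynomial is det(xI - A) = (x + 3)^2, so the eigenvalues are -3 (algebraic multiplicity 2).

For λ = -3: rank(A + 3I) = 1, rank((A + 3I)^2) = 0. The eigenspace has dimension 2 - 1 = 1, so there is 1 Jordan block; the rank sequence gives block sizes [2].

Assembling the blocks gives the Jordan form J above.

J = [[-3, 1], [0, -3]]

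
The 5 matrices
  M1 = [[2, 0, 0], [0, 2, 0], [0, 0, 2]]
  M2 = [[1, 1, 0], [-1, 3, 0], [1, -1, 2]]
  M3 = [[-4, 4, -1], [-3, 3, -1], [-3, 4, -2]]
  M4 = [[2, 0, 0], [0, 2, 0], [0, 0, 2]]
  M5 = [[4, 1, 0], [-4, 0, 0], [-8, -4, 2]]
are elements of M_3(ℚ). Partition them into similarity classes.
3 classes: {M1, M4}, {M2, M5}, {M3}

Characteristic polynomials: χ_{M1} = (x - 2)^3, χ_{M2} = (x - 2)^3, χ_{M3} = (x + 1)^3, χ_{M4} = (x - 2)^3, χ_{M5} = (x - 2)^3.

{M1, M4}: invariant factors x - 2, x - 2, x - 2.

{M2, M5}: invariant factors x - 2, (x - 2)^2.

{M3}: invariant factors x + 1, (x + 1)^2.

Matrices are similar if and only if their invariant-factor lists agree; the partition into similarity classes is {M1, M4}, {M2, M5}, {M3}.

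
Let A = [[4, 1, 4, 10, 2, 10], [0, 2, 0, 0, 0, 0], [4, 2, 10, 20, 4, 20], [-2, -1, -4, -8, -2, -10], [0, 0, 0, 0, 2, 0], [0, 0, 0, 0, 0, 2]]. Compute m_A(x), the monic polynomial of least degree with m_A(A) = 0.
m_A(x) = (x - 2)^2

The characteristic polynomial factors as (x - 2)^6. The minimal polynomial is ∏(x - λ)^{k_λ} where k_λ is the size of the largest Jordan block at λ.

For λ = 2: rank(A - 2I) = 1, and the largest Jordan block has size 2 (the smallest k with rank((A - 2I)^k) = rank((A - 2I)^(k+1))).

So m_A(x) = (x - 2)^2.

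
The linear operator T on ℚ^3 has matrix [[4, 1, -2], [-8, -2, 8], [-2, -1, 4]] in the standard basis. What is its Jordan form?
J = [[2, 1, 0], [0, 2, 0], [0, 0, 2]]

The characteristic polynomial is det(xI - A) = (x - 2)^3, so the eigenvalues are 2 (algebraic multiplicity 3).

For λ = 2: rank(A - 2I) = 1, rank((A - 2I)^2) = 0. The eigenspace has dimension 3 - 1 = 2, so there are 2 Jordan blocks; the rank sequence gives block sizes [2, 1].

Assembling the blocks gives the Jordan form J above.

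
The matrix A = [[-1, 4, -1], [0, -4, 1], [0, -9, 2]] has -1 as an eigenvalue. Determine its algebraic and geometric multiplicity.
The characteristic polynomial is (x + 1)^3, so the factor x + 1 appears with exponent 3: the algebraic multiplicity is 3.

rank(A + I) = 2, so the eigenspace has dimension 3 - 2 = 1: the geometric multiplicity is 1.

Since 1 < 3, A is not diagonalizable.

algebraic multiplicity 3, geometric multiplicity 1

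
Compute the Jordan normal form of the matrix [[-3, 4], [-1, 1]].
The characteristic polynomial is det(xI - A) = (x + 1)^2, so the eigenvalues are -1 (algebraic multiplicity 2).

For λ = -1: rank(A + I) = 1, rank((A + I)^2) = 0. The eigenspace has dimension 2 - 1 = 1, so there is 1 Jordan block; the rank sequence gives block sizes [2].

Assembling the blocks gives the Jordan form J above.

J = [[-1, 1], [0, -1]]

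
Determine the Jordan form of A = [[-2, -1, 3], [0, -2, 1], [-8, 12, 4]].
J = [[0, 1, 0], [0, 0, 1], [0, 0, 0]]

The characteristic polynomial is det(xI - A) = x^3, so the eigenvalues are 0 (algebraic multiplicity 3).

For λ = 0: rank(A) = 2, rank(A^2) = 1, rank(A^3) = 0. The eigenspace has dimension 3 - 2 = 1, so there is 1 Jordan block; the rank sequence gives block sizes [3].

Assembling the blocks gives the Jordan form J above.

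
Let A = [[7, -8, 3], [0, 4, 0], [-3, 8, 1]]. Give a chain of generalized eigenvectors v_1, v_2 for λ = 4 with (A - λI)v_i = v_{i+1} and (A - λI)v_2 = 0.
We seek v_1 ∈ ker((A - 4I)^2) \ ker(A - 4I), then set v_{i+1} = (A - 4I) v_i.

One such chain is v_1 = [[0, 1, 3]]^T, v_2 = [[1, 0, -1]]^T. Check: (A - 4I) v_2 = [[0, 0, 0]]^T = 0.

v_1 = [[0, 1, 3]]^T, v_2 = [[1, 0, -1]]^T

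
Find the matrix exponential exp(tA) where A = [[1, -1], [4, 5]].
A has Jordan form J = [[3, 1], [0, 3]] with A = PJP^{-1}, so e^{tA} = P e^{tJ} P^{-1}.

For a Jordan block J_k(λ), e^{tJ_k(λ)} = e^{λt} · (I + tN + t^2 N^2/2! + ... + t^{k-1} N^{k-1}/(k-1)!) where N is the nilpotent superdiagonal part.

Assembling the blocks and conjugating back gives the entries of e^{tA} as shown above.

e^{tA} = [[(1 - 2*t)*e^{3*t}, -t*e^{3*t}], [4*t*e^{3*t}, (2*t + 1)*e^{3*t}]]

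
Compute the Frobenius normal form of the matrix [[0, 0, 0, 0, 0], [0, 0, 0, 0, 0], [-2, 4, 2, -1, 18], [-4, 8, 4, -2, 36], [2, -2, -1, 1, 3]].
The invariant factors of A (the non-unit diagonal entries of the Smith normal form of xI - A over ℚ[x]) are x, x, x(x - 6)(x + 3), each dividing the next. The characteristic polynomial is their product, x^3(x - 6)(x + 3).

The rational canonical form is the block-diagonal matrix of companion matrices C(f_i):
R = [[0, 0, 0, 0, 0], [0, 0, 0, 0, 0], [0, 0, 0, 0, 0], [0, 0, 1, 0, 18], [0, 0, 0, 1, 3]].

R = [[0, 0, 0, 0, 0], [0, 0, 0, 0, 0], [0, 0, 0, 0, 0], [0, 0, 1, 0, 18], [0, 0, 0, 1, 3]]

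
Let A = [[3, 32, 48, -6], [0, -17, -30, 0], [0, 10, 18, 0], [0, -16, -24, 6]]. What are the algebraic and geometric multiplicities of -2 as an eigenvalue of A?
algebraic multiplicity 1, geometric multiplicity 1

The characteristic polynomial is (x - 6)(x - 3)^2(x + 2), so the factor x + 2 appears with exponent 1: the algebraic multiplicity is 1.

rank(A + 2I) = 3, so the eigenspace has dimension 4 - 3 = 1: the geometric multiplicity is 1.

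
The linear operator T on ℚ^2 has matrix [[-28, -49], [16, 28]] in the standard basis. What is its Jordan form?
J = [[0, 1], [0, 0]]

The characteristic polynomial is det(xI - A) = x^2, so the eigenvalues are 0 (algebraic multiplicity 2).

For λ = 0: rank(A) = 1, rank(A^2) = 0. The eigenspace has dimension 2 - 1 = 1, so there is 1 Jordan block; the rank sequence gives block sizes [2].

Assembling the blocks gives the Jordan form J above.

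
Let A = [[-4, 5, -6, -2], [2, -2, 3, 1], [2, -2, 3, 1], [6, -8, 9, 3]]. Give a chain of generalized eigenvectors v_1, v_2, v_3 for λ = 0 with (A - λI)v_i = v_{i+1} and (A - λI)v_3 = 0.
v_1 = [[-1, 0, 1, 0]]^T, v_2 = [[-2, 1, 1, 3]]^T, v_3 = [[1, 0, 0, -2]]^T

We seek v_1 ∈ ker(A^3) \ ker(A^2), then set v_{i+1} = A v_i.

One such chain is v_1 = [[-1, 0, 1, 0]]^T, v_2 = [[-2, 1, 1, 3]]^T, v_3 = [[1, 0, 0, -2]]^T. Check: A v_3 = [[0, 0, 0, 0]]^T = 0.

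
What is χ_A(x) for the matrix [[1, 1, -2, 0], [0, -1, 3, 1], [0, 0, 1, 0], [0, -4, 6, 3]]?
xI - A = [[x - 1, -1, 2, 0], [0, x + 1, -3, -1], [0, 0, x - 1, 0], [0, 4, -6, x - 3]].

Expanding det(xI - A) along the first row:
det(xI - A) = + (x - 1)·det([[x + 1, -3, -1], [0, x - 1, 0], [4, -6, x - 3]]) - (-1)·det([[0, -3, -1], [0, x - 1, 0], [0, -6, x - 3]]) + (2)·det([[0, x + 1, -1], [0, 0, 0], [0, 4, x - 3]]) - (0)·det([[0, x + 1, -3], [0, 0, x - 1], [0, 4, -6]]).

Evaluating gives χ_A(x) = x^4 - 4x^3 + 6x^2 - 4x + 1 = (x - 1)^4.

χ_A(x) = (x - 1)^4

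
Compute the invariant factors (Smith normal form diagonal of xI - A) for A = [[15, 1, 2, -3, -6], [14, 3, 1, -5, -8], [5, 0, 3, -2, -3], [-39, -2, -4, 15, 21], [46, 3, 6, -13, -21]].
(x - 3)^2, (x - 3)^3

The Jordan structure of A has elementary divisors (x - 3)^3, (x - 3)^2. Arranging the block sizes at each eigenvalue in decreasing order and taking row products gives the invariant factors.

Invariant factors (smallest first, each dividing the next): (x - 3)^2, (x - 3)^3.

Check: the last factor (x - 3)^3 is the minimal polynomial, and the product (x - 3)^5 is the characteristic polynomial.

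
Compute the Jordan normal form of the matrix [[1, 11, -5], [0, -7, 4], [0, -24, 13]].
J = [[1, 1, 0], [0, 1, 0], [0, 0, 5]]

The characteristic polynomial is det(xI - A) = (x - 5)(x - 1)^2, so the eigenvalues are 1 (algebraic multiplicity 2), 5 (algebraic multiplicity 1).

For λ = 1: rank(A - I) = 2, rank((A - I)^2) = 1. The eigenspace has dimension 3 - 2 = 1, so there is 1 Jordan block; the rank sequence gives block sizes [2].

For λ = 5: algebraic multiplicity 1 gives one 1×1 block.

Assembling the blocks gives the Jordan form J above.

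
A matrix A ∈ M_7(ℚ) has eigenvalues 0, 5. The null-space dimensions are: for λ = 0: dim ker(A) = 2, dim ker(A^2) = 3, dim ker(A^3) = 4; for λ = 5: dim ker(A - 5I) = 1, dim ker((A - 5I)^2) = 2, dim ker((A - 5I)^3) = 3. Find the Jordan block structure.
λ = 0: successive nullity increments [2, 1, 1] count blocks of size ≥ k; block sizes are [3, 1].
λ = 5: successive nullity increments [1, 1, 1] count blocks of size ≥ k; block sizes are [3].

Jordan blocks: (0, 3), (0, 1), (5, 3)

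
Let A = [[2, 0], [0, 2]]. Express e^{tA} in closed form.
e^{tA} = [[e^{2*t}, 0], [0, e^{2*t}]]

A has Jordan form J = [[2, 0], [0, 2]] with A = PJP^{-1}, so e^{tA} = P e^{tJ} P^{-1}.

For a Jordan block J_k(λ), e^{tJ_k(λ)} = e^{λt} · (I + tN + t^2 N^2/2! + ... + t^{k-1} N^{k-1}/(k-1)!) where N is the nilpotent superdiagonal part.

Assembling the blocks and conjugating back gives the entries of e^{tA} as shown above.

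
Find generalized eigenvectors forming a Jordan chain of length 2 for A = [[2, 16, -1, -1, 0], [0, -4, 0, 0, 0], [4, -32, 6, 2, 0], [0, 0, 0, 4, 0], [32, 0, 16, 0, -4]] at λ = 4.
v_1 = [[0, 0, 0, 1, 0]]^T, v_2 = [[-1, 0, 2, 0, 0]]^T

We seek v_1 ∈ ker((A - 4I)^2) \ ker(A - 4I), then set v_{i+1} = (A - 4I) v_i.

One such chain is v_1 = [[0, 0, 0, 1, 0]]^T, v_2 = [[-1, 0, 2, 0, 0]]^T. Check: (A - 4I) v_2 = [[0, 0, 0, 0, 0]]^T = 0.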